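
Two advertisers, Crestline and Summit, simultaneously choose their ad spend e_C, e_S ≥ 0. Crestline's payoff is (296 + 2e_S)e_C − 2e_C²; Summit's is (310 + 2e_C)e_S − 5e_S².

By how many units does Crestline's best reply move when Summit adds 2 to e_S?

Expanding Crestline's payoff: 296e_C + 2e_Se_C − 2e_C².
∂π/∂e_C = 296 + 2e_S − 4e_C = 0, so e_C = 74 + 0.5e_S.
The reaction-function slope is 0.5, so a 2-unit rise in e_S moves e_C by 0.5 × 2 = 1. Crestline's best response rises — the actions are strategic complements.

1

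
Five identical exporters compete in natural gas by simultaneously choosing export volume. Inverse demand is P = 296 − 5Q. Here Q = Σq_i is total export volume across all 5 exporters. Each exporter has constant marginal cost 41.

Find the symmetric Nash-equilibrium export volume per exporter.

A representative exporter's profit is π_i = q_i(296 − 5Q) − 41q_i, with Q = q_i + Σ_{j≠i} q_j.
First-order condition: 255 − 10q_i − 5Σ_{j≠i} q_j = 0.
In a symmetric equilibrium every exporter chooses the same q, so Σ_{j≠i} q_j = 4q. The condition becomes 255 − 30q = 0, giving q = 255/30 = 8.5.

8.5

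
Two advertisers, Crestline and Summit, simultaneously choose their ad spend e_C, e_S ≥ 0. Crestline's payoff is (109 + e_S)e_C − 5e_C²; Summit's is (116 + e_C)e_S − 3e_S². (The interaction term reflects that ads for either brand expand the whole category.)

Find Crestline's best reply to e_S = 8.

11.7

Expanding Crestline's payoff: 109e_C + e_Se_C − 5e_C².
∂π/∂e_C = 109 + e_S − 10e_C = 0, so e_C = 10.9 + 0.1e_S.
At e_S = 8: e_C = 10.9 + 0.1·8 = 11.7.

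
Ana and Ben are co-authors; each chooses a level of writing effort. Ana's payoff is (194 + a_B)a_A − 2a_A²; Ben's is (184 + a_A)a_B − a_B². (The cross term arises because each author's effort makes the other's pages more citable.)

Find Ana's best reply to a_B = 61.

Expanding Ana's payoff: 194a_A + a_Ba_A − 2a_A².
∂π/∂a_A = 194 + a_B − 4a_A = 0, so a_A = 48.5 + 0.25a_B.
At a_B = 61: a_A = 48.5 + 0.25·61 = 63.75.

63.75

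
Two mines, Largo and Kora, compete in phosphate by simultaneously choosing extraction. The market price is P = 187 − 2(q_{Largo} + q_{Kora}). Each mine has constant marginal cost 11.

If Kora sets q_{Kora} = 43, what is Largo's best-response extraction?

Mine Largo's profit: π = q_{Largo}(187 − 2(q_{Largo} + q_{Kora})) − 11q_{Largo}.
∂π/∂q_{Largo} = 176 − 4q_{Largo} − 2q_{Kora} = 0, so q_{Largo} = 44 − 0.5q_{Kora}.
At q_{Kora} = 43: q_{Largo} = 44 − 0.5·43 = 22.5.

22.5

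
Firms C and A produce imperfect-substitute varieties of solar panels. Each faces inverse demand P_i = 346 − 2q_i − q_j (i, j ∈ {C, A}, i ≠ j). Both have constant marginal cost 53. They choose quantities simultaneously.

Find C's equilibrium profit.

Firm C's profit: π = q_C(346 − 2q_C − q_A) − 53q_C.
∂π/∂q_C = 293 − 4q_C − q_A = 0 ⇒ q_C = 73.25 − 0.25q_A.
By symmetry q_A = q_C; substituting into the reaction function, 1.25q_C = 73.25 and q_C = 58.6.
P_C = 346 − 2·58.6 − 58.6 = 170.2.
Profit = (170.2 − 53)·58.6 = 6867.92.

6867.92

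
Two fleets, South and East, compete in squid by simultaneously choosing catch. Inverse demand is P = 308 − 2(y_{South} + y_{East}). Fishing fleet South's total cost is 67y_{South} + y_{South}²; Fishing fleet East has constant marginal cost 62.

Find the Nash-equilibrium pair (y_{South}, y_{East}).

23.6, 49.7

Fishing fleet South's profit: π = y_{South}(308 − 2(y_{South} + y_{East})) − 67y_{South} − y_{South}².
∂π/∂y_{South} = 241 − 6y_{South} − 2y_{East} = 0, so y_{South} = 241/6 − (1/3)y_{East}.
For East: ∂π/∂y_{East} = 246 − 4y_{East} − 2y_{South} = 0 ⇒ y_{East} = 61.5 − 0.5y_{South}.
Solving the two reaction functions simultaneously: (1 − (−1/3)(−0.5))y_{South} = 241/6 − (1/3)·61.5, so (5/6)y_{South} = 59/3 and y_{South} = 23.6.
Then y_{East} = 61.5 − 0.5·23.6 = 49.7.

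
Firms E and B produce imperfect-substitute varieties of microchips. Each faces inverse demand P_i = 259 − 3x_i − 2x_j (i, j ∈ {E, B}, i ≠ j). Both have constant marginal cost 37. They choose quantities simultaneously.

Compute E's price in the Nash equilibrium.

Firm E's profit: π = x_E(259 − 3x_E − 2x_B) − 37x_E.
∂π/∂x_E = 222 − 6x_E − 2x_B = 0 ⇒ x_E = 37 − (1/3)x_B.
Setting x_E = x_B in the reaction function: x_E = 37 − (1/3)x_E, so x_E = 37 / (4/3) = 27.75.
P_E = 259 − 3·27.75 − 2·27.75 = 120.25.

120.25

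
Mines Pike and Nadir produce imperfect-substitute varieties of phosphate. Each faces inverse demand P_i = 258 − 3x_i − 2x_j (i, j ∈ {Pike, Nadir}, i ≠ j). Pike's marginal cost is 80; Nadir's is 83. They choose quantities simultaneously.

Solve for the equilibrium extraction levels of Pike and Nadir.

22.4375, 21.6875

Mine Pike's profit: π = x_{Pike}(258 − 3x_{Pike} − 2x_{Nadir}) − 80x_{Pike}.
∂π/∂x_{Pike} = 178 − 6x_{Pike} − 2x_{Nadir} = 0 ⇒ x_{Pike} = 89/3 − (1/3)x_{Nadir}.
Similarly x_{Nadir} = 175/6 − (1/3)x_{Pike}.
Plugging x_{Nadir} into Pike's best response: x_{Pike} = 89/3 − (1/3)(175/6 − (1/3)x_{Pike}) ⇒ (8/9)x_{Pike} = 359/18, so x_{Pike} = 22.4375.
Then x_{Nadir} = 175/6 − (1/3)·22.4375 = 21.6875.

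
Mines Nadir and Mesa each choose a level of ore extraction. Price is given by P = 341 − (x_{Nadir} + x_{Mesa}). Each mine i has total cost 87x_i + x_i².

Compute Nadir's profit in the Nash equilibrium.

Mine Nadir's profit: π = x_{Nadir}(341 − (x_{Nadir} + x_{Mesa})) − 87x_{Nadir} − x_{Nadir}².
∂π/∂x_{Nadir} = 254 − 4x_{Nadir} − x_{Mesa} = 0, so x_{Nadir} = 63.5 − 0.25x_{Mesa}.
Setting x_{Nadir} = x_{Mesa} in the reaction function: x_{Nadir} = 63.5 − 0.25x_{Nadir}, so x_{Nadir} = 63.5 / 1.25 = 50.8.
Price P = 341 − 101.6 = 239.4.
Nadir's profit: (239.4 − 87)·50.8 − (50.8)² = 5161.28.

5161.28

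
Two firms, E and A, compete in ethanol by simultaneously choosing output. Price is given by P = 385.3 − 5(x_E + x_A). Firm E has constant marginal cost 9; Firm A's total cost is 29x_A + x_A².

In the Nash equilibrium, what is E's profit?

4141.442

Firm E's profit: π = x_E(385.3 − 5(x_E + x_A)) − 9x_E.
∂π/∂x_E = 376.3 − 10x_E − 5x_A = 0, so x_E = 37.63 − 0.5x_A.
For A: ∂π/∂x_A = 356.3 − 12x_A − 5x_E = 0 ⇒ x_A = 3563/120 − (5/12)x_E.
Solving the two reaction functions simultaneously: (1 − (−0.5)(−5/12))x_E = 37.63 − 0.5·(3563/120), so (19/24)x_E = 27341/1200 and x_E = 28.78.
Then x_A = 3563/120 − (5/12)·28.78 = 17.7.
Price P = 385.3 − 5·46.48 = 152.9.
E's profit: (152.9 − 9)·28.78 = 4141.442.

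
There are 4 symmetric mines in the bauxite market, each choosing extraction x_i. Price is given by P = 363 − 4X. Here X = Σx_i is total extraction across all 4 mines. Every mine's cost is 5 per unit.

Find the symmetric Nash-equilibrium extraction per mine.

A representative mine's profit is π_i = x_i(363 − 4X) − 5x_i, with X = x_i + Σ_{j≠i} x_j.
First-order condition: 358 − 8x_i − 4Σ_{j≠i} x_j = 0.
With identical mines, set every x_j = x: then 358 − 8x − 12x = 0, i.e. x = 358/20 = 17.9.

17.9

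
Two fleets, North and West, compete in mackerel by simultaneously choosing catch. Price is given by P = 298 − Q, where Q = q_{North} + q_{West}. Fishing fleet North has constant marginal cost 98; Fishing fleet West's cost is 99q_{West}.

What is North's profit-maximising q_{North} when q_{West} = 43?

78.5

Fishing fleet North's profit: π = q_{North}(298 − (q_{North} + q_{West})) − 98q_{North}.
∂π/∂q_{North} = 200 − 2q_{North} − q_{West} = 0, so q_{North} = 100 − 0.5q_{West}.
At q_{West} = 43: q_{North} = 100 − 0.5·43 = 78.5.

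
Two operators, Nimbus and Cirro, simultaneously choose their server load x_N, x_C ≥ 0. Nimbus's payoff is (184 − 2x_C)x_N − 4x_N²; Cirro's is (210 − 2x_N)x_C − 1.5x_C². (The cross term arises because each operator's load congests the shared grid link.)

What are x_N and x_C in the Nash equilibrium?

6.6, 65.6

Expanding Nimbus's payoff: 184x_N − 2x_Cx_N − 4x_N².
∂π/∂x_N = 184 − 2x_C − 8x_N = 0, so x_N = 23 − 0.25x_C.
Likewise for Cirro: x_C = 70 − (2/3)x_N.
Substituting the second reaction function into the first: x_N = 23 − 0.25(70 − (2/3)x_N), which gives (5/6)x_N = 5.5 ⇒ x_N = 6.6.
Then x_C = 70 − (2/3)·6.6 = 65.6.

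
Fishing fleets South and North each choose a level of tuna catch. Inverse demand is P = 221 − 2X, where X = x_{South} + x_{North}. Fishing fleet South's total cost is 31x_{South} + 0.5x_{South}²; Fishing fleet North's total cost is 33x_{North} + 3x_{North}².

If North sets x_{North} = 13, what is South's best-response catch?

32.8

Fishing fleet South's profit: π = x_{South}(221 − 2(x_{South} + x_{North})) − 31x_{South} − 0.5x_{South}².
∂π/∂x_{South} = 190 − 5x_{South} − 2x_{North} = 0, so x_{South} = 38 − 0.4x_{North}.
At x_{North} = 13: x_{South} = 38 − 0.4·13 = 32.8.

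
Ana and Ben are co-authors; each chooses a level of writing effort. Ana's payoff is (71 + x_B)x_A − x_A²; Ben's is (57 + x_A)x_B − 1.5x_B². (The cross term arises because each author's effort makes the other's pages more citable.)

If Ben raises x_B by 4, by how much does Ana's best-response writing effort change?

2

Expanding Ana's payoff: 71x_A + x_Bx_A − x_A².
∂π/∂x_A = 71 + x_B − 2x_A = 0, so x_A = 35.5 + 0.5x_B.
The reaction-function slope is 0.5, so a 4-unit rise in x_B moves x_A by 0.5 × 4 = 2. Ana's best response rises — the actions are strategic complements.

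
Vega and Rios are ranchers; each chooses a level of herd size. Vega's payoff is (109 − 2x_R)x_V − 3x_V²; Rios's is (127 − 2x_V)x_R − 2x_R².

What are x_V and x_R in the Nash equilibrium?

Expanding Vega's payoff: 109x_V − 2x_Rx_V − 3x_V².
∂π/∂x_V = 109 − 2x_R − 6x_V = 0, so x_V = 109/6 − (1/3)x_R.
Likewise for Rios: x_R = 31.75 − 0.5x_V.
Substituting the second reaction function into the first: x_V = 109/6 − (1/3)(31.75 − 0.5x_V), which gives (5/6)x_V = 91/12 ⇒ x_V = 9.1.
Then x_R = 31.75 − 0.5·9.1 = 27.2.

9.1, 27.2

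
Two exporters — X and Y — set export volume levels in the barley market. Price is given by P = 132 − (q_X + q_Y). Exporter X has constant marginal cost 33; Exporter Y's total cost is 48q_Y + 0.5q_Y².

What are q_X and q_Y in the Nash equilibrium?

Exporter X's profit: π = q_X(132 − (q_X + q_Y)) − 33q_X.
∂π/∂q_X = 99 − 2q_X − q_Y = 0, so q_X = 49.5 − 0.5q_Y.
For Y: ∂π/∂q_Y = 84 − 3q_Y − q_X = 0 ⇒ q_Y = 28 − (1/3)q_X.
Solving the two reaction functions simultaneously: (1 − (−0.5)(−1/3))q_X = 49.5 − 0.5·28, so (5/6)q_X = 35.5 and q_X = 42.6.
Then q_Y = 28 − (1/3)·42.6 = 13.8.

42.6, 13.8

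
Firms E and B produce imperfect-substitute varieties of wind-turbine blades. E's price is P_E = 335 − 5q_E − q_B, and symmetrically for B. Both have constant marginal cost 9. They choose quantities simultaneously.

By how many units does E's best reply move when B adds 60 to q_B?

-6

Firm E's profit: π = q_E(335 − 5q_E − q_B) − 9q_E.
∂π/∂q_E = 326 − 10q_E − q_B = 0 ⇒ q_E = 32.6 − 0.1q_B.
The reaction-function slope is −0.1, so a 60-unit rise in q_B moves q_E by −0.1 × 60 = −6. E's best response falls — the actions are strategic substitutes.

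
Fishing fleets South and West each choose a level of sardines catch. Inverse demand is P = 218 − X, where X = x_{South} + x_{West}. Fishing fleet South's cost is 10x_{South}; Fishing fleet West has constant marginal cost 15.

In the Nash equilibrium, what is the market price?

Fishing fleet South's profit: π = x_{South}(218 − (x_{South} + x_{West})) − 10x_{South}.
∂π/∂x_{South} = 208 − 2x_{South} − x_{West} = 0, so x_{South} = 104 − 0.5x_{West}.
By the same steps for West: x_{West} = 101.5 − 0.5x_{South}.
Substituting the second reaction function into the first: x_{South} = 104 − 0.5(101.5 − 0.5x_{South}), which gives 0.75x_{South} = 53.25 ⇒ x_{South} = 71.
Then x_{West} = 101.5 − 0.5·71 = 66.
Equilibrium price: P = 218 − 137 = 81.

81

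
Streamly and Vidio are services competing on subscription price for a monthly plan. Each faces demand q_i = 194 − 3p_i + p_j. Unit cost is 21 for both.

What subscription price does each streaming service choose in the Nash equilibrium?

Streamly's profit: π = (p_{Streamly} − 21)(194 − 3p_{Streamly} + p_{Vidio}).
∂π/∂p_{Streamly} = 257 − 6p_{Streamly} + p_{Vidio} = 0 ⇒ p_{Streamly} = 257/6 + (1/6)p_{Vidio}.
Setting p_{Streamly} = p_{Vidio} in the reaction function: p_{Streamly} = 257/6 + (1/6)p_{Streamly}, so p_{Streamly} = (257/6) / (5/6) = 51.4.

51.4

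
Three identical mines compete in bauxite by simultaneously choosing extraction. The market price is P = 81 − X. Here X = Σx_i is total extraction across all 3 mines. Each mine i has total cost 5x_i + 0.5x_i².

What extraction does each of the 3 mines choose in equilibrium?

A representative mine's profit is π_i = x_i(81 − X) − 5x_i − 0.5x_i², with X = x_i + Σ_{j≠i} x_j.
First-order condition: 76 − 3x_i − Σ_{j≠i} x_j = 0.
Imposing symmetry (x_j = x for all j) turns Σ_{j≠i} x_j into 2x, so 76 = 5x and x = 15.2.

15.2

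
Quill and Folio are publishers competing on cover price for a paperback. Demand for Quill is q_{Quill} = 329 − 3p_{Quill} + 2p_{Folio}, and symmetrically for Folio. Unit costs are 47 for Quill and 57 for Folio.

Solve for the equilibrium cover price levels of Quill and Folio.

Quill's profit: π = (p_{Quill} − 47)(329 − 3p_{Quill} + 2p_{Folio}).
∂π/∂p_{Quill} = 470 − 6p_{Quill} + 2p_{Folio} = 0 ⇒ p_{Quill} = 235/3 + (1/3)p_{Folio}.
Similarly p_{Folio} = 250/3 + (1/3)p_{Quill}.
Plugging p_{Folio} into Quill's best response: p_{Quill} = 235/3 + (1/3)(250/3 + (1/3)p_{Quill}) ⇒ (8/9)p_{Quill} = 955/9, so p_{Quill} = 119.375.
Then p_{Folio} = 250/3 + (1/3)·119.375 = 123.125.

119.375, 123.125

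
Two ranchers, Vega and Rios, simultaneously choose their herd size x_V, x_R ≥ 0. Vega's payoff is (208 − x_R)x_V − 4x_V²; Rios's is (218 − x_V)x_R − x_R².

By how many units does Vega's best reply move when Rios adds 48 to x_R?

Expanding Vega's payoff: 208x_V − x_Rx_V − 4x_V².
∂π/∂x_V = 208 − x_R − 8x_V = 0, so x_V = 26 − 0.125x_R.
The reaction-function slope is −0.125, so a 48-unit rise in x_R moves x_V by −0.125 × 48 = −6. Vega's best response falls — the actions are strategic substitutes.

-6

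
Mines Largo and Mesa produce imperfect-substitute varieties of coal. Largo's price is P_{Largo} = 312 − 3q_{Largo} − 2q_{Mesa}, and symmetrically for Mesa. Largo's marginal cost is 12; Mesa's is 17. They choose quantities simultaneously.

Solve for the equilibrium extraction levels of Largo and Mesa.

Mine Largo's profit: π = q_{Largo}(312 − 3q_{Largo} − 2q_{Mesa}) − 12q_{Largo}.
∂π/∂q_{Largo} = 300 − 6q_{Largo} − 2q_{Mesa} = 0 ⇒ q_{Largo} = 50 − (1/3)q_{Mesa}.
Similarly q_{Mesa} = 295/6 − (1/3)q_{Largo}.
Substituting the second reaction function into the first: q_{Largo} = 50 − (1/3)(295/6 − (1/3)q_{Largo}), which gives (8/9)q_{Largo} = 605/18 ⇒ q_{Largo} = 37.8125.
Then q_{Mesa} = 295/6 − (1/3)·37.8125 = 36.5625.

37.8125, 36.5625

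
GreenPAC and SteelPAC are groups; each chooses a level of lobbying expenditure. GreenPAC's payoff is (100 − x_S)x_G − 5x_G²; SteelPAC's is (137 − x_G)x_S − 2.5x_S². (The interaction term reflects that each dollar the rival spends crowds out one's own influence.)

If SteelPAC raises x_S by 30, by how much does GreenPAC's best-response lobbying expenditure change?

-3

Expanding GreenPAC's payoff: 100x_G − x_Sx_G − 5x_G².
∂π/∂x_G = 100 − x_S − 10x_G = 0, so x_G = 10 − 0.1x_S.
The reaction-function slope is −0.1, so a 30-unit rise in x_S moves x_G by −0.1 × 30 = −3. GreenPAC's best response falls — the actions are strategic substitutes.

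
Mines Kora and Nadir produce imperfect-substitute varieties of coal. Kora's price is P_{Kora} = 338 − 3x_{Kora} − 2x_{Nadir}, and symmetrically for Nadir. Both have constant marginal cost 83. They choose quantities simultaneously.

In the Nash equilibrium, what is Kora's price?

Mine Kora's profit: π = x_{Kora}(338 − 3x_{Kora} − 2x_{Nadir}) − 83x_{Kora}.
∂π/∂x_{Kora} = 255 − 6x_{Kora} − 2x_{Nadir} = 0 ⇒ x_{Kora} = 42.5 − (1/3)x_{Nadir}.
By symmetry x_{Nadir} = x_{Kora}; substituting into the reaction function, (4/3)x_{Kora} = 42.5 and x_{Kora} = 31.875.
P_{Kora} = 338 − 3·31.875 − 2·31.875 = 178.625.

178.625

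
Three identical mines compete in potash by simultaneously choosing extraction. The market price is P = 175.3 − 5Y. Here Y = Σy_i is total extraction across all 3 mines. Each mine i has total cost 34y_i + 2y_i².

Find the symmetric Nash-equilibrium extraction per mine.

A representative mine's profit is π_i = y_i(175.3 − 5Y) − 34y_i − 2y_i², with Y = y_i + Σ_{j≠i} y_j.
First-order condition: 141.3 − 14y_i − 5Σ_{j≠i} y_j = 0.
With identical mines, set every y_j = y: then 141.3 − 14y − 10y = 0, i.e. y = 141.3/24 = 5.8875.

5.8875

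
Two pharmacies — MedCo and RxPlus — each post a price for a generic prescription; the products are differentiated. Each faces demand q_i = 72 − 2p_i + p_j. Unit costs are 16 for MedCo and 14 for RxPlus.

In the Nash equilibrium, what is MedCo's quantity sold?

MedCo's profit: π = (p_{MedCo} − 16)(72 − 2p_{MedCo} + p_{RxPlus}).
∂π/∂p_{MedCo} = 104 − 4p_{MedCo} + p_{RxPlus} = 0 ⇒ p_{MedCo} = 26 + 0.25p_{RxPlus}.
Similarly p_{RxPlus} = 25 + 0.25p_{MedCo}.
Solving the two reaction functions simultaneously: (1 − (0.25)(0.25))p_{MedCo} = 26 + 0.25·25, so 0.9375p_{MedCo} = 32.25 and p_{MedCo} = 34.4.
Then p_{RxPlus} = 25 + 0.25·34.4 = 33.6.
q_{MedCo} = 72 − 2·34.4 + 33.6 = 36.8.

36.8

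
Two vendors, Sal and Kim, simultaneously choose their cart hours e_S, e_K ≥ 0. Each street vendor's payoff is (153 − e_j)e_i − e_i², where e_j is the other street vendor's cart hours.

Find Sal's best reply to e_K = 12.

70.5

Sal's payoff is (153 − e_K)e_S − e_S².
∂π/∂e_S = 153 − e_K − 2e_S = 0, so e_S = 76.5 − 0.5e_K.
At e_K = 12: e_S = 76.5 − 0.5·12 = 70.5.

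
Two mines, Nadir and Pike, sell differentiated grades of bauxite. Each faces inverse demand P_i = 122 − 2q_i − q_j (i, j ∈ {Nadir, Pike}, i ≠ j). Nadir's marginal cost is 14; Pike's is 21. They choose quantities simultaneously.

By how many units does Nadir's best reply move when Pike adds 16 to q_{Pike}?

-4

Mine Nadir's profit: π = q_{Nadir}(122 − 2q_{Nadir} − q_{Pike}) − 14q_{Nadir}.
∂π/∂q_{Nadir} = 108 − 4q_{Nadir} − q_{Pike} = 0 ⇒ q_{Nadir} = 27 − 0.25q_{Pike}.
The reaction-function slope is −0.25, so a 16-unit rise in q_{Pike} moves q_{Nadir} by −0.25 × 16 = −4. Nadir's best response falls — the actions are strategic substitutes.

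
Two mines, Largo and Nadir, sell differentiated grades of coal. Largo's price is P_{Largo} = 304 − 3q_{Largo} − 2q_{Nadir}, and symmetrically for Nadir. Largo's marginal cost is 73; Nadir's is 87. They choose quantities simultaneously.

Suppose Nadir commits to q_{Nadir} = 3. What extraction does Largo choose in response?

Mine Largo's profit: π = q_{Largo}(304 − 3q_{Largo} − 2q_{Nadir}) − 73q_{Largo}.
∂π/∂q_{Largo} = 231 − 6q_{Largo} − 2q_{Nadir} = 0 ⇒ q_{Largo} = 38.5 − (1/3)q_{Nadir}.
At q_{Nadir} = 3: q_{Largo} = 38.5 − (1/3)·3 = 37.5.

37.5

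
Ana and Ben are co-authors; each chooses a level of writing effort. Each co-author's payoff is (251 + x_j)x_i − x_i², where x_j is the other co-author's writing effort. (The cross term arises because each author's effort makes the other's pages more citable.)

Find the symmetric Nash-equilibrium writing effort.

Ana's payoff is (251 + x_B)x_A − x_A².
∂π/∂x_A = 251 + x_B − 2x_A = 0, so x_A = 125.5 + 0.5x_B.
The game is symmetric, so in equilibrium x_B = x_A: the reaction function gives 0.5x_A = 125.5, hence x_A = 251.

251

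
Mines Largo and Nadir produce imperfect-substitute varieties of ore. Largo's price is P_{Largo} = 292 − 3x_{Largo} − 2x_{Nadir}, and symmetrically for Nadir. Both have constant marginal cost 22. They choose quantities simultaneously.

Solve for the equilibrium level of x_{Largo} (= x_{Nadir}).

Mine Largo's profit: π = x_{Largo}(292 − 3x_{Largo} − 2x_{Nadir}) − 22x_{Largo}.
∂π/∂x_{Largo} = 270 − 6x_{Largo} − 2x_{Nadir} = 0 ⇒ x_{Largo} = 45 − (1/3)x_{Nadir}.
The game is symmetric, so in equilibrium x_{Nadir} = x_{Largo}: the reaction function gives (4/3)x_{Largo} = 45, hence x_{Largo} = 33.75.

33.75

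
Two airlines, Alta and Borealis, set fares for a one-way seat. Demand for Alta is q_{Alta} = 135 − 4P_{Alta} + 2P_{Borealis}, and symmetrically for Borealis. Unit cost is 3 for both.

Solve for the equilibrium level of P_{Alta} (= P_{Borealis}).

24.5

Alta's profit: π = (P_{Alta} − 3)(135 − 4P_{Alta} + 2P_{Borealis}).
∂π/∂P_{Alta} = 147 − 8P_{Alta} + 2P_{Borealis} = 0 ⇒ P_{Alta} = 18.375 + 0.25P_{Borealis}.
By symmetry P_{Borealis} = P_{Alta}; substituting into the reaction function, 0.75P_{Alta} = 18.375 and P_{Alta} = 24.5.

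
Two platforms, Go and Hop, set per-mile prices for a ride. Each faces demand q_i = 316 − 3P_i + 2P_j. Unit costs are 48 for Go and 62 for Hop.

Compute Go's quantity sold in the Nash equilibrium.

208.875

Go's profit: π = (P_{Go} − 48)(316 − 3P_{Go} + 2P_{Hop}).
∂π/∂P_{Go} = 460 − 6P_{Go} + 2P_{Hop} = 0 ⇒ P_{Go} = 230/3 + (1/3)P_{Hop}.
Similarly P_{Hop} = 251/3 + (1/3)P_{Go}.
Plugging P_{Hop} into Go's best response: P_{Go} = 230/3 + (1/3)(251/3 + (1/3)P_{Go}) ⇒ (8/9)P_{Go} = 941/9, so P_{Go} = 117.625.
Then P_{Hop} = 251/3 + (1/3)·117.625 = 122.875.
q_{Go} = 316 − 3·117.625 + 2·122.875 = 208.875.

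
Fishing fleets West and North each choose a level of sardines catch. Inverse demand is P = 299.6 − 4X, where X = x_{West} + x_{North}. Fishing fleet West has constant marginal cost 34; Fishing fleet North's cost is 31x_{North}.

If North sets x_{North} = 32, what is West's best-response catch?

Fishing fleet West's profit: π = x_{West}(299.6 − 4(x_{West} + x_{North})) − 34x_{West}.
∂π/∂x_{West} = 265.6 − 8x_{West} − 4x_{North} = 0, so x_{West} = 33.2 − 0.5x_{North}.
At x_{North} = 32: x_{West} = 33.2 − 0.5·32 = 17.2.

17.2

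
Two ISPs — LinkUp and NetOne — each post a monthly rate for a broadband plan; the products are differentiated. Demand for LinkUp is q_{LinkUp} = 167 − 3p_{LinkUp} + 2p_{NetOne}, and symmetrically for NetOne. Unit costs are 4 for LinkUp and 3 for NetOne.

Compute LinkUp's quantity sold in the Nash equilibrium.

121.6875

LinkUp's profit: π = (p_{LinkUp} − 4)(167 − 3p_{LinkUp} + 2p_{NetOne}).
∂π/∂p_{LinkUp} = 179 − 6p_{LinkUp} + 2p_{NetOne} = 0 ⇒ p_{LinkUp} = 179/6 + (1/3)p_{NetOne}.
Similarly p_{NetOne} = 88/3 + (1/3)p_{LinkUp}.
Solving the two reaction functions simultaneously: (1 − (1/3)(1/3))p_{LinkUp} = 179/6 + (1/3)·(88/3), so (8/9)p_{LinkUp} = 713/18 and p_{LinkUp} = 44.5625.
Then p_{NetOne} = 88/3 + (1/3)·44.5625 = 44.1875.
q_{LinkUp} = 167 − 3·44.5625 + 2·44.1875 = 121.6875.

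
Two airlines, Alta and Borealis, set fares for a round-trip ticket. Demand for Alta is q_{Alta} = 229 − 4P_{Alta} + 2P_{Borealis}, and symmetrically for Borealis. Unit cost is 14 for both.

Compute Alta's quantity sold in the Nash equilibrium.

134

Alta's profit: π = (P_{Alta} − 14)(229 − 4P_{Alta} + 2P_{Borealis}).
∂π/∂P_{Alta} = 285 − 8P_{Alta} + 2P_{Borealis} = 0 ⇒ P_{Alta} = 35.625 + 0.25P_{Borealis}.
By symmetry P_{Borealis} = P_{Alta}; substituting into the reaction function, 0.75P_{Alta} = 35.625 and P_{Alta} = 47.5.
q_{Alta} = 229 − 4·47.5 + 2·47.5 = 134.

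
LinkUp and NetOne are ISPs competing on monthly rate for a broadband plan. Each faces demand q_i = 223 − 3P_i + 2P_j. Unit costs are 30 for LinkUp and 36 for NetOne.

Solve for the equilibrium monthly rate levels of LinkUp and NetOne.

LinkUp's profit: π = (P_{LinkUp} − 30)(223 − 3P_{LinkUp} + 2P_{NetOne}).
∂π/∂P_{LinkUp} = 313 − 6P_{LinkUp} + 2P_{NetOne} = 0 ⇒ P_{LinkUp} = 313/6 + (1/3)P_{NetOne}.
Similarly P_{NetOne} = 331/6 + (1/3)P_{LinkUp}.
Substituting the second reaction function into the first: P_{LinkUp} = 313/6 + (1/3)(331/6 + (1/3)P_{LinkUp}), which gives (8/9)P_{LinkUp} = 635/9 ⇒ P_{LinkUp} = 79.375.
Then P_{NetOne} = 331/6 + (1/3)·79.375 = 81.625.

79.375, 81.625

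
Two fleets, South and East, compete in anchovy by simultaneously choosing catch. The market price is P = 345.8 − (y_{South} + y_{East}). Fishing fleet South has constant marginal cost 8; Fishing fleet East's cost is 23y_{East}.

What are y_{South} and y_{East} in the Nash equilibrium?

117.6, 102.6

Fishing fleet South's profit: π = y_{South}(345.8 − (y_{South} + y_{East})) − 8y_{South}.
∂π/∂y_{South} = 337.8 − 2y_{South} − y_{East} = 0, so y_{South} = 168.9 − 0.5y_{East}.
By the same steps for East: y_{East} = 161.4 − 0.5y_{South}.
Substituting the second reaction function into the first: y_{South} = 168.9 − 0.5(161.4 − 0.5y_{South}), which gives 0.75y_{South} = 88.2 ⇒ y_{South} = 117.6.
Then y_{East} = 161.4 − 0.5·117.6 = 102.6.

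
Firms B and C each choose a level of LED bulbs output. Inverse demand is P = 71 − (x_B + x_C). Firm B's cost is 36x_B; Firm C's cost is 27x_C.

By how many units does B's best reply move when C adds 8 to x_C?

Firm B's profit: π = x_B(71 − (x_B + x_C)) − 36x_B.
∂π/∂x_B = 35 − 2x_B − x_C = 0, so x_B = 17.5 − 0.5x_C.
The reaction-function slope is −0.5, so an 8-unit rise in x_C moves x_B by −0.5 × 8 = −4. B's best response falls — the actions are strategic substitutes.

-4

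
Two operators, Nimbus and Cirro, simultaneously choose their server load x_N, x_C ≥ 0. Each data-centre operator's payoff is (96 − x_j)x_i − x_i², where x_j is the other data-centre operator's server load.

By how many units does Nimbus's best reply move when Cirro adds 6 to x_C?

Nimbus's payoff is (96 − x_C)x_N − x_N².
∂π/∂x_N = 96 − x_C − 2x_N = 0, so x_N = 48 − 0.5x_C.
The reaction-function slope is −0.5, so a 6-unit rise in x_C moves x_N by −0.5 × 6 = −3. Nimbus's best response falls — the actions are strategic substitutes.

-3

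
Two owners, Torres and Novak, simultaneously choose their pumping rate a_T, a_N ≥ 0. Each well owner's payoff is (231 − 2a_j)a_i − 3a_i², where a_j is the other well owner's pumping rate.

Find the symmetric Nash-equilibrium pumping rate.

28.875

Torres's payoff is (231 − 2a_N)a_T − 3a_T².
∂π/∂a_T = 231 − 2a_N − 6a_T = 0, so a_T = 38.5 − (1/3)a_N.
The game is symmetric, so in equilibrium a_N = a_T: the reaction function gives (4/3)a_T = 38.5, hence a_T = 28.875.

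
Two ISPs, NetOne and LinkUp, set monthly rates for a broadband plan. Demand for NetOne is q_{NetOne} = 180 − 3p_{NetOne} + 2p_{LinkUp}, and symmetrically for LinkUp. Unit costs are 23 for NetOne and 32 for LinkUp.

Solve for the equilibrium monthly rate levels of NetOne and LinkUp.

NetOne's profit: π = (p_{NetOne} − 23)(180 − 3p_{NetOne} + 2p_{LinkUp}).
∂π/∂p_{NetOne} = 249 − 6p_{NetOne} + 2p_{LinkUp} = 0 ⇒ p_{NetOne} = 41.5 + (1/3)p_{LinkUp}.
Similarly p_{LinkUp} = 46 + (1/3)p_{NetOne}.
Substituting the second reaction function into the first: p_{NetOne} = 41.5 + (1/3)(46 + (1/3)p_{NetOne}), which gives (8/9)p_{NetOne} = 341/6 ⇒ p_{NetOne} = 63.9375.
Then p_{LinkUp} = 46 + (1/3)·63.9375 = 67.3125.

63.9375, 67.3125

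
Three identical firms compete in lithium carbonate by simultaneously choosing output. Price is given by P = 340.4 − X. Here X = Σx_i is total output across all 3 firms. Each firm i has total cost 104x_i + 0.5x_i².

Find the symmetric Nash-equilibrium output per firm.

47.28

A representative firm's profit is π_i = x_i(340.4 − X) − 104x_i − 0.5x_i², with X = x_i + Σ_{j≠i} x_j.
First-order condition: 236.4 − 3x_i − Σ_{j≠i} x_j = 0.
In a symmetric equilibrium every firm chooses the same x, so Σ_{j≠i} x_j = 2x. The condition becomes 236.4 − 5x = 0, giving x = 236.4/5 = 47.28.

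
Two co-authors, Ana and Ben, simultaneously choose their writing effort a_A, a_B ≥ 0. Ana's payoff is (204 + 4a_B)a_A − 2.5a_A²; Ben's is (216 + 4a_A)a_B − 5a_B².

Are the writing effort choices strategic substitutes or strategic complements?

Expanding Ana's payoff: 204a_A + 4a_Ba_A − 2.5a_A².
∂π/∂a_A = 204 + 4a_B − 5a_A = 0, so a_A = 40.8 + 0.8a_B.
The best-response slope da_A/da_B = 0.8 > 0: the reaction function is upward-sloping, so the choices are strategic complements.

strategic complements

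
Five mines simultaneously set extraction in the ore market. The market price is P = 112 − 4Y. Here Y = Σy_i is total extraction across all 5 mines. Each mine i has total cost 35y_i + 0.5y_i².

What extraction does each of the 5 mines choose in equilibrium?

A representative mine's profit is π_i = y_i(112 − 4Y) − 35y_i − 0.5y_i², with Y = y_i + Σ_{j≠i} y_j.
First-order condition: 77 − 9y_i − 4Σ_{j≠i} y_j = 0.
With identical mines, set every y_j = y: then 77 − 9y − 16y = 0, i.e. y = 77/25 = 3.08.

3.08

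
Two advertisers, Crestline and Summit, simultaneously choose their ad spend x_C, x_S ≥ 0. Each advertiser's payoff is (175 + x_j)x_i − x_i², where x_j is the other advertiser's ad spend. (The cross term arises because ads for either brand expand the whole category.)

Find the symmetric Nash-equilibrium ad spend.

Crestline's payoff is (175 + x_S)x_C − x_C².
∂π/∂x_C = 175 + x_S − 2x_C = 0, so x_C = 87.5 + 0.5x_S.
Setting x_C = x_S in the reaction function: x_C = 87.5 + 0.5x_C, so x_C = 87.5 / 0.5 = 175.

175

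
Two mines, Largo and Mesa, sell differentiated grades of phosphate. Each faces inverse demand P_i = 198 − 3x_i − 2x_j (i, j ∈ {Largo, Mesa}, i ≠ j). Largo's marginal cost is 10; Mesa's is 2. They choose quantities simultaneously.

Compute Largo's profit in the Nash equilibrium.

1587

Mine Largo's profit: π = x_{Largo}(198 − 3x_{Largo} − 2x_{Mesa}) − 10x_{Largo}.
∂π/∂x_{Largo} = 188 − 6x_{Largo} − 2x_{Mesa} = 0 ⇒ x_{Largo} = 94/3 − (1/3)x_{Mesa}.
Similarly x_{Mesa} = 98/3 − (1/3)x_{Largo}.
Plugging x_{Mesa} into Largo's best response: x_{Largo} = 94/3 − (1/3)(98/3 − (1/3)x_{Largo}) ⇒ (8/9)x_{Largo} = 184/9, so x_{Largo} = 23.
Then x_{Mesa} = 98/3 − (1/3)·23 = 25.
P_{Largo} = 198 − 3·23 − 2·25 = 79.
Profit = (79 − 10)·23 = 1587.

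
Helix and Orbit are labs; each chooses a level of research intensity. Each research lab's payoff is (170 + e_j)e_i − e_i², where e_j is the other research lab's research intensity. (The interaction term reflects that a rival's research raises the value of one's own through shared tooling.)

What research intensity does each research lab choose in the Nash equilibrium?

170

Helix's payoff is (170 + e_O)e_H − e_H².
∂π/∂e_H = 170 + e_O − 2e_H = 0, so e_H = 85 + 0.5e_O.
By symmetry e_O = e_H; substituting into the reaction function, 0.5e_H = 85 and e_H = 170.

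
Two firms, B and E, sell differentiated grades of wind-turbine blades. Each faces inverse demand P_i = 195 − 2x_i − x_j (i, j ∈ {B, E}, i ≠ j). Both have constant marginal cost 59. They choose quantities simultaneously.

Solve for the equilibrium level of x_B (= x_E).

Firm B's profit: π = x_B(195 − 2x_B − x_E) − 59x_B.
∂π/∂x_B = 136 − 4x_B − x_E = 0 ⇒ x_B = 34 − 0.25x_E.
By symmetry x_E = x_B; substituting into the reaction function, 1.25x_B = 34 and x_B = 27.2.

27.2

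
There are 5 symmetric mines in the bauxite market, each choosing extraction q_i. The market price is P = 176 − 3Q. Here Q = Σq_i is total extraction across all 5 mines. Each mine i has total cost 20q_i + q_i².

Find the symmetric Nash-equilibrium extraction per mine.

7.8

A representative mine's profit is π_i = q_i(176 − 3Q) − 20q_i − q_i², with Q = q_i + Σ_{j≠i} q_j.
First-order condition: 156 − 8q_i − 3Σ_{j≠i} q_j = 0.
In a symmetric equilibrium every mine chooses the same q, so Σ_{j≠i} q_j = 4q. The condition becomes 156 − 20q = 0, giving q = 156/20 = 7.8.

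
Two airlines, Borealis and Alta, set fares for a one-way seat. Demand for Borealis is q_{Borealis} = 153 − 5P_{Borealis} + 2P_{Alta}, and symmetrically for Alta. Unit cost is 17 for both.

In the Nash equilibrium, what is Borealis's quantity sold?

Borealis's profit: π = (P_{Borealis} − 17)(153 − 5P_{Borealis} + 2P_{Alta}).
∂π/∂P_{Borealis} = 238 − 10P_{Borealis} + 2P_{Alta} = 0 ⇒ P_{Borealis} = 23.8 + 0.2P_{Alta}.
The game is symmetric, so in equilibrium P_{Alta} = P_{Borealis}: the reaction function gives 0.8P_{Borealis} = 23.8, hence P_{Borealis} = 29.75.
q_{Borealis} = 153 − 5·29.75 + 2·29.75 = 63.75.

63.75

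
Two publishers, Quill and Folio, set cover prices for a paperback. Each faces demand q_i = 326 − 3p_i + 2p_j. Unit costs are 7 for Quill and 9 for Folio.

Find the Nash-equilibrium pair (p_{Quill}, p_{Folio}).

Quill's profit: π = (p_{Quill} − 7)(326 − 3p_{Quill} + 2p_{Folio}).
∂π/∂p_{Quill} = 347 − 6p_{Quill} + 2p_{Folio} = 0 ⇒ p_{Quill} = 347/6 + (1/3)p_{Folio}.
Similarly p_{Folio} = 353/6 + (1/3)p_{Quill}.
Solving the two reaction functions simultaneously: (1 − (1/3)(1/3))p_{Quill} = 347/6 + (1/3)·(353/6), so (8/9)p_{Quill} = 697/9 and p_{Quill} = 87.125.
Then p_{Folio} = 353/6 + (1/3)·87.125 = 87.875.

87.125, 87.875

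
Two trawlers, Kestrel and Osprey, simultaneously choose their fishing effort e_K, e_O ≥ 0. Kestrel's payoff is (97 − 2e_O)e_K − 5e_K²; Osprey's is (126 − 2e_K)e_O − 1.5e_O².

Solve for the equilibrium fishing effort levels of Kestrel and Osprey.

1.5, 41

Expanding Kestrel's payoff: 97e_K − 2e_Oe_K − 5e_K².
∂π/∂e_K = 97 − 2e_O − 10e_K = 0, so e_K = 9.7 − 0.2e_O.
Likewise for Osprey: e_O = 42 − (2/3)e_K.
Plugging e_O into Kestrel's best response: e_K = 9.7 − 0.2(42 − (2/3)e_K) ⇒ (13/15)e_K = 1.3, so e_K = 1.5.
Then e_O = 42 − (2/3)·1.5 = 41.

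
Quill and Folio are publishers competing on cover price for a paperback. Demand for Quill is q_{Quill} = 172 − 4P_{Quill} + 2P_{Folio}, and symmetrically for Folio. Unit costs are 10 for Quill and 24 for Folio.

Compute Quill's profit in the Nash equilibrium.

2959.36

Quill's profit: π = (P_{Quill} − 10)(172 − 4P_{Quill} + 2P_{Folio}).
∂π/∂P_{Quill} = 212 − 8P_{Quill} + 2P_{Folio} = 0 ⇒ P_{Quill} = 26.5 + 0.25P_{Folio}.
Similarly P_{Folio} = 33.5 + 0.25P_{Quill}.
Substituting the second reaction function into the first: P_{Quill} = 26.5 + 0.25(33.5 + 0.25P_{Quill}), which gives 0.9375P_{Quill} = 34.875 ⇒ P_{Quill} = 37.2.
Then P_{Folio} = 33.5 + 0.25·37.2 = 42.8.
q_{Quill} = 172 − 4·37.2 + 2·42.8 = 108.8.
Profit = (37.2 − 10)·108.8 = 2959.36.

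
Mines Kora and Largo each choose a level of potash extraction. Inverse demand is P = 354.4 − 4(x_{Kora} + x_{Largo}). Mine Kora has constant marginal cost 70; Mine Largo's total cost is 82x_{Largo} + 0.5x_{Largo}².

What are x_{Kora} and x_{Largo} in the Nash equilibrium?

Mine Kora's profit: π = x_{Kora}(354.4 − 4(x_{Kora} + x_{Largo})) − 70x_{Kora}.
∂π/∂x_{Kora} = 284.4 − 8x_{Kora} − 4x_{Largo} = 0, so x_{Kora} = 35.55 − 0.5x_{Largo}.
For Largo: ∂π/∂x_{Largo} = 272.4 − 9x_{Largo} − 4x_{Kora} = 0 ⇒ x_{Largo} = 454/15 − (4/9)x_{Kora}.
Solving the two reaction functions simultaneously: (1 − (−0.5)(−4/9))x_{Kora} = 35.55 − 0.5·(454/15), so (7/9)x_{Kora} = 245/12 and x_{Kora} = 26.25.
Then x_{Largo} = 454/15 − (4/9)·26.25 = 18.6.

26.25, 18.6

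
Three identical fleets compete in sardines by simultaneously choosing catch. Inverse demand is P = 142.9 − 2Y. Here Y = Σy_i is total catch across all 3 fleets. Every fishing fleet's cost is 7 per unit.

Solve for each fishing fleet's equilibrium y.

A representative fishing fleet's profit is π_i = y_i(142.9 − 2Y) − 7y_i, with Y = y_i + Σ_{j≠i} y_j.
First-order condition: 135.9 − 4y_i − 2Σ_{j≠i} y_j = 0.
Imposing symmetry (y_j = y for all j) turns Σ_{j≠i} y_j into 2y, so 135.9 = 8y and y = 16.9875.

16.9875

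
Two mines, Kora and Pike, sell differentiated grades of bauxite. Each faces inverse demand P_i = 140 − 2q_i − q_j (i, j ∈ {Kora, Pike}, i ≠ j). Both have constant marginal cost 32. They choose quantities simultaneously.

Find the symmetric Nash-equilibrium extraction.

Mine Kora's profit: π = q_{Kora}(140 − 2q_{Kora} − q_{Pike}) − 32q_{Kora}.
∂π/∂q_{Kora} = 108 − 4q_{Kora} − q_{Pike} = 0 ⇒ q_{Kora} = 27 − 0.25q_{Pike}.
Setting q_{Kora} = q_{Pike} in the reaction function: q_{Kora} = 27 − 0.25q_{Kora}, so q_{Kora} = 27 / 1.25 = 21.6.

21.6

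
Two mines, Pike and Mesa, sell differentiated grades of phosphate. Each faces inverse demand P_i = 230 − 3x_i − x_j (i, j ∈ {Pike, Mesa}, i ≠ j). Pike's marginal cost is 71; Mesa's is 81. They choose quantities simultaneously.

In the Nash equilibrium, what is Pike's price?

140

Mine Pike's profit: π = x_{Pike}(230 − 3x_{Pike} − x_{Mesa}) − 71x_{Pike}.
∂π/∂x_{Pike} = 159 − 6x_{Pike} − x_{Mesa} = 0 ⇒ x_{Pike} = 26.5 − (1/6)x_{Mesa}.
Similarly x_{Mesa} = 149/6 − (1/6)x_{Pike}.
Solving the two reaction functions simultaneously: (1 − (−1/6)(−1/6))x_{Pike} = 26.5 − (1/6)·(149/6), so (35/36)x_{Pike} = 805/36 and x_{Pike} = 23.
Then x_{Mesa} = 149/6 − (1/6)·23 = 21.
P_{Pike} = 230 − 3·23 − 21 = 140.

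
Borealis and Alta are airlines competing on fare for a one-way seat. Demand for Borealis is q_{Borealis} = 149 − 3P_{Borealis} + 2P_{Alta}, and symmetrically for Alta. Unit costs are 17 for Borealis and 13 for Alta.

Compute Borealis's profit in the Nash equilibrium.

Borealis's profit: π = (P_{Borealis} − 17)(149 − 3P_{Borealis} + 2P_{Alta}).
∂π/∂P_{Borealis} = 200 − 6P_{Borealis} + 2P_{Alta} = 0 ⇒ P_{Borealis} = 100/3 + (1/3)P_{Alta}.
Similarly P_{Alta} = 94/3 + (1/3)P_{Borealis}.
Substituting the second reaction function into the first: P_{Borealis} = 100/3 + (1/3)(94/3 + (1/3)P_{Borealis}), which gives (8/9)P_{Borealis} = 394/9 ⇒ P_{Borealis} = 49.25.
Then P_{Alta} = 94/3 + (1/3)·49.25 = 47.75.
q_{Borealis} = 149 − 3·49.25 + 2·47.75 = 96.75.
Profit = (49.25 − 17)·96.75 = 3120.1875.

3120.1875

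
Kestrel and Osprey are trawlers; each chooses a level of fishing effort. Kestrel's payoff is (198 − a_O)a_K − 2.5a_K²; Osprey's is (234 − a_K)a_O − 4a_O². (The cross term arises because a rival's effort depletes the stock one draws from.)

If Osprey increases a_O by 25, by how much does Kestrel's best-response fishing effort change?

Expanding Kestrel's payoff: 198a_K − a_Oa_K − 2.5a_K².
∂π/∂a_K = 198 − a_O − 5a_K = 0, so a_K = 39.6 − 0.2a_O.
The reaction-function slope is −0.2, so a 25-unit rise in a_O moves a_K by −0.2 × 25 = −5. Kestrel's best response falls — the actions are strategic substitutes.

-5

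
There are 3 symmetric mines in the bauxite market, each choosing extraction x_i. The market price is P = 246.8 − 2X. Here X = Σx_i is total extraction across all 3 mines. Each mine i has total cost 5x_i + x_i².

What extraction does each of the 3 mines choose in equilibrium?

A representative mine's profit is π_i = x_i(246.8 − 2X) − 5x_i − x_i², with X = x_i + Σ_{j≠i} x_j.
First-order condition: 241.8 − 6x_i − 2Σ_{j≠i} x_j = 0.
In a symmetric equilibrium every mine chooses the same x, so Σ_{j≠i} x_j = 2x. The condition becomes 241.8 − 10x = 0, giving x = 241.8/10 = 24.18.

24.18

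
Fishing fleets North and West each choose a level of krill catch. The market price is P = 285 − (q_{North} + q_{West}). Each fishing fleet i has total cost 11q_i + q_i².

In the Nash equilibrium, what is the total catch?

109.6

Fishing fleet North's profit: π = q_{North}(285 − (q_{North} + q_{West})) − 11q_{North} − q_{North}².
∂π/∂q_{North} = 274 − 4q_{North} − q_{West} = 0, so q_{North} = 68.5 − 0.25q_{West}.
By symmetry q_{West} = q_{North}; substituting into the reaction function, 1.25q_{North} = 68.5 and q_{North} = 54.8.
Total catch: 54.8 + 54.8 = 109.6.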